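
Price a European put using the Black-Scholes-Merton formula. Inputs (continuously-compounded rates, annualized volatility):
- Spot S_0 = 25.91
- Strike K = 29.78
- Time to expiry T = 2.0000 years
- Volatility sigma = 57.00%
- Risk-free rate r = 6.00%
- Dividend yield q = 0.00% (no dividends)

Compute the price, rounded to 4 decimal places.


d1 = (ln(S/K) + (r - q + 0.5*sigma^2) * T) / (sigma * sqrt(T)) = 0.37922257
d2 = d1 - sigma * sqrt(T) = -0.42687916
exp(-rT) = 0.88692044; exp(-qT) = 1.00000000
P = K * exp(-rT) * N(-d2) - S_0 * exp(-qT) * N(-d1)
N(-d1) = 0.35226130; N(-d2) = 0.66526633
P = 29.7800 * 0.88692044 * 0.66526633 - 25.9100 * 1.00000000 * 0.35226130 = 8.4443

Answer: Price = 8.4443


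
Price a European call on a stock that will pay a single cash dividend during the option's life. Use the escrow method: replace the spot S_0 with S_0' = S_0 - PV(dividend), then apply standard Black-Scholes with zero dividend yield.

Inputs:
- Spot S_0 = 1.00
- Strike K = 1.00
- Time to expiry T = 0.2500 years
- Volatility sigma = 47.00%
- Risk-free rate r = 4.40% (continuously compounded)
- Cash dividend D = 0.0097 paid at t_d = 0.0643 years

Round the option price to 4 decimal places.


Answer: Price = 0.0932

Derivation:
PV(D) = D * exp(-r * t_d) = 0.0097 * 0.99717480 = 0.00967260
S_0' = S_0 - PV(D) = 1.0000 - 0.00967260 = 0.99032740
d1 = (ln(S_0'/K) + (r + sigma^2/2)*T) / (sigma*sqrt(T)) = 0.12294817
d2 = d1 - sigma*sqrt(T) = -0.11205183
exp(-rT) = 0.98906028
N(d1) = 0.54892593; N(d2) = 0.45539116
C = S_0' * N(d1) - K * exp(-rT) * N(d2) = 0.99032740 * 0.54892593 - 1.0000 * 0.98906028 * 0.45539116 = 0.0932


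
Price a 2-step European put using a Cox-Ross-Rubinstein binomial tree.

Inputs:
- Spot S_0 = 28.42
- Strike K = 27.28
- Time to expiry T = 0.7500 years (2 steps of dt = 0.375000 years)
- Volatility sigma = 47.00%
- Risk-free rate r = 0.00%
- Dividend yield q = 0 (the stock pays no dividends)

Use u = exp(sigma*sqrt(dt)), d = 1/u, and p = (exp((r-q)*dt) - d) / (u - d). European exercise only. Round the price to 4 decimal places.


dt = T/N = 0.375000
u = exp(sigma*sqrt(dt)) = 1.333511; d = 1/u = 0.749900
p = (exp((r-q)*dt) - d) / (u - d) = 0.428539
Discount per step: exp(-r*dt) = 1.000000
Stock lattice S(k, i) with i counting down-moves:
  k=0: S(0,0) = 28.4200
  k=1: S(1,0) = 37.8984; S(1,1) = 21.3122
  k=2: S(2,0) = 50.5379; S(2,1) = 28.4200; S(2,2) = 15.9820
Terminal payoffs V(N, i) = max(K - S_T, 0):
  V(2,0) = 0.000000; V(2,1) = 0.000000; V(2,2) = 11.298001
Backward induction: V(k, i) = exp(-r*dt) * [p * V(k+1, i) + (1-p) * V(k+1, i+1)].
  V(1,0) = exp(-r*dt) * [p*0.000000 + (1-p)*0.000000] = 0.000000
  V(1,1) = exp(-r*dt) * [p*0.000000 + (1-p)*11.298001] = 6.456368
  V(0,0) = exp(-r*dt) * [p*0.000000 + (1-p)*6.456368] = 3.689564

Answer: Price = V(0,0) = 3.6896


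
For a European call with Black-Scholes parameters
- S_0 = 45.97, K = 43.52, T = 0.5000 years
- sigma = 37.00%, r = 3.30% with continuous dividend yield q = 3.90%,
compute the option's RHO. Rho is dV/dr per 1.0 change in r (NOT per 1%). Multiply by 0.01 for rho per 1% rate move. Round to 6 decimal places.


d1 = 0.3286838996; d2 = 0.0670543905
phi(d1) = 0.3779644686; exp(-qT) = 0.9806888952; exp(-rT) = 0.9836353794
N(d2) = 0.5267307984
Rho = K*T*exp(-rT)*N(d2) = 43.5200 * 0.5000 * 0.9836353794 * 0.5267307984 = 11.274096

Answer: Rho = 11.274096


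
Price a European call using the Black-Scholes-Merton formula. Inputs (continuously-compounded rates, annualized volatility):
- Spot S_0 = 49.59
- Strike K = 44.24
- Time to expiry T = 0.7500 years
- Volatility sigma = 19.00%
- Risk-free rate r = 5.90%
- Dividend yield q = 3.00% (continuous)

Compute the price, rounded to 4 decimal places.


d1 = (ln(S/K) + (r - q + 0.5*sigma^2) * T) / (sigma * sqrt(T)) = 0.90824699
d2 = d1 - sigma * sqrt(T) = 0.74370216
exp(-rT) = 0.95671475; exp(-qT) = 0.97775124
C = S_0 * exp(-qT) * N(d1) - K * exp(-rT) * N(d2)
N(d1) = 0.81812613; N(d2) = 0.77147166
C = 49.5900 * 0.97775124 * 0.81812613 - 44.2400 * 0.95671475 * 0.77147166 = 7.0156

Answer: Price = 7.0156


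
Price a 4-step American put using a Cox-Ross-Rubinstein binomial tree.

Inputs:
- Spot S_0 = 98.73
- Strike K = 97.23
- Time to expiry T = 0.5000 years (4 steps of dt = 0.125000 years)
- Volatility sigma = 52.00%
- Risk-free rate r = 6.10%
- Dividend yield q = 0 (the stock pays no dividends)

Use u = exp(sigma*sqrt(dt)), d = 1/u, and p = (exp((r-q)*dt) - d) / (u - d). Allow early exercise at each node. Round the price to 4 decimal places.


dt = T/N = 0.125000
u = exp(sigma*sqrt(dt)) = 1.201833; d = 1/u = 0.832062
p = (exp((r-q)*dt) - d) / (u - d) = 0.474867
Discount per step: exp(-r*dt) = 0.992404
Stock lattice S(k, i) with i counting down-moves:
  k=0: S(0,0) = 98.7300
  k=1: S(1,0) = 118.6570; S(1,1) = 82.1495
  k=2: S(2,0) = 142.6058; S(2,1) = 98.7300; S(2,2) = 68.3535
  k=3: S(3,0) = 171.3884; S(3,1) = 118.6570; S(3,2) = 82.1495; S(3,3) = 56.8744
  k=4: S(4,0) = 205.9802; S(4,1) = 142.6058; S(4,2) = 98.7300; S(4,3) = 68.3535; S(4,4) = 47.3231
Terminal payoffs V(N, i) = max(K - S_T, 0):
  V(4,0) = 0.000000; V(4,1) = 0.000000; V(4,2) = 0.000000; V(4,3) = 28.876462; V(4,4) = 49.906935
Backward induction: V(k, i) = exp(-r*dt) * [p * V(k+1, i) + (1-p) * V(k+1, i+1)]; then take max(V_cont, immediate exercise) for American.
  V(3,0) = exp(-r*dt) * [p*0.000000 + (1-p)*0.000000] = 0.000000; exercise = 0.000000; V(3,0) = max -> 0.000000
  V(3,1) = exp(-r*dt) * [p*0.000000 + (1-p)*0.000000] = 0.000000; exercise = 0.000000; V(3,1) = max -> 0.000000
  V(3,2) = exp(-r*dt) * [p*0.000000 + (1-p)*28.876462] = 15.048803; exercise = 15.080473; V(3,2) = max -> 15.080473
  V(3,3) = exp(-r*dt) * [p*28.876462 + (1-p)*49.906935] = 39.617027; exercise = 40.355587; V(3,3) = max -> 40.355587
  V(2,0) = exp(-r*dt) * [p*0.000000 + (1-p)*0.000000] = 0.000000; exercise = 0.000000; V(2,0) = max -> 0.000000
  V(2,1) = exp(-r*dt) * [p*0.000000 + (1-p)*15.080473] = 7.859102; exercise = 0.000000; V(2,1) = max -> 7.859102
  V(2,2) = exp(-r*dt) * [p*15.080473 + (1-p)*40.355587] = 28.137903; exercise = 28.876462; V(2,2) = max -> 28.876462
  V(1,0) = exp(-r*dt) * [p*0.000000 + (1-p)*7.859102] = 4.095726; exercise = 0.000000; V(1,0) = max -> 4.095726
  V(1,1) = exp(-r*dt) * [p*7.859102 + (1-p)*28.876462] = 18.752481; exercise = 15.080473; V(1,1) = max -> 18.752481
  V(0,0) = exp(-r*dt) * [p*4.095726 + (1-p)*18.752481] = 11.702899; exercise = 0.000000; V(0,0) = max -> 11.702899

Answer: Price = V(0,0) = 11.7029


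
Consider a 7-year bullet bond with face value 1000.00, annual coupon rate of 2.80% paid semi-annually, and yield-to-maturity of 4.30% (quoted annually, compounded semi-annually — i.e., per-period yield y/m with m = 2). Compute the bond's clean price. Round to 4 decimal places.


Answer: Price = 910.1543

Derivation:
Coupon per period c = face * coupon_rate / m = 14.000000
Periods per year m = 2; per-period yield y/m = 0.021500
Number of cashflows N = 14
Cashflows (t years, CF_t, discount factor 1/(1+y/m)^(m*t), PV):
  t = 0.5000: CF_t = 14.000000, DF = 0.978953, PV = 13.705335
  t = 1.0000: CF_t = 14.000000, DF = 0.958348, PV = 13.416873
  t = 1.5000: CF_t = 14.000000, DF = 0.938177, PV = 13.134481
  t = 2.0000: CF_t = 14.000000, DF = 0.918431, PV = 12.858033
  t = 2.5000: CF_t = 14.000000, DF = 0.899100, PV = 12.587404
  t = 3.0000: CF_t = 14.000000, DF = 0.880177, PV = 12.322471
  t = 3.5000: CF_t = 14.000000, DF = 0.861651, PV = 12.063114
  t = 4.0000: CF_t = 14.000000, DF = 0.843515, PV = 11.809216
  t = 4.5000: CF_t = 14.000000, DF = 0.825762, PV = 11.560662
  t = 5.0000: CF_t = 14.000000, DF = 0.808381, PV = 11.317339
  t = 5.5000: CF_t = 14.000000, DF = 0.791367, PV = 11.079138
  t = 6.0000: CF_t = 14.000000, DF = 0.774711, PV = 10.845950
  t = 6.5000: CF_t = 14.000000, DF = 0.758405, PV = 10.617670
  t = 7.0000: CF_t = 1014.000000, DF = 0.742442, PV = 752.836664
Price P = sum_t PV_t = 910.154350


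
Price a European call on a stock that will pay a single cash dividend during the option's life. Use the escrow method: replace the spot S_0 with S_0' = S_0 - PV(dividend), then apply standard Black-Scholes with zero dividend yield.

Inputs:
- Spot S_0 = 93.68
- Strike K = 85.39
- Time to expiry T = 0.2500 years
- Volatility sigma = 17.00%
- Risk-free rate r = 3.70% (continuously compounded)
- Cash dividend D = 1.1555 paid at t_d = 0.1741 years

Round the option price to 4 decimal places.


PV(D) = D * exp(-r * t_d) = 1.1555 * 0.99357900 = 1.14808054
S_0' = S_0 - PV(D) = 93.6800 - 1.14808054 = 92.53191946
d1 = (ln(S_0'/K) + (r + sigma^2/2)*T) / (sigma*sqrt(T)) = 1.09631956
d2 = d1 - sigma*sqrt(T) = 1.01131956
exp(-rT) = 0.99079265
N(d1) = 0.86353052; N(d2) = 0.84406825
C = S_0' * N(d1) - K * exp(-rT) * N(d2) = 92.53191946 * 0.86353052 - 85.3900 * 0.99079265 * 0.84406825 = 8.4928

Answer: Price = 8.4928


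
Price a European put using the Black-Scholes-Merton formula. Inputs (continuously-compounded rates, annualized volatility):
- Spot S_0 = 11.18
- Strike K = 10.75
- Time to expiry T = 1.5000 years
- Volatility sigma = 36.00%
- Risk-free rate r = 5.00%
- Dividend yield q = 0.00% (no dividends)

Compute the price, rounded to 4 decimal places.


Answer: Price = 1.3026

Derivation:
d1 = (ln(S/K) + (r - q + 0.5*sigma^2) * T) / (sigma * sqrt(T)) = 0.47951192
d2 = d1 - sigma * sqrt(T) = 0.03860376
exp(-rT) = 0.92774349; exp(-qT) = 1.00000000
P = K * exp(-rT) * N(-d2) - S_0 * exp(-qT) * N(-d1)
N(-d1) = 0.31578725; N(-d2) = 0.48460315
P = 10.7500 * 0.92774349 * 0.48460315 - 11.1800 * 1.00000000 * 0.31578725 = 1.3026


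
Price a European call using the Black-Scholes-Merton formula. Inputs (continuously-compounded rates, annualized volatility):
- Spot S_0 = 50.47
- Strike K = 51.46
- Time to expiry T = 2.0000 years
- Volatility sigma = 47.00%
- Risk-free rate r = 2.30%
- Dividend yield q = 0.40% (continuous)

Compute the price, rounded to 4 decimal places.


d1 = (ln(S/K) + (r - q + 0.5*sigma^2) * T) / (sigma * sqrt(T)) = 0.36028489
d2 = d1 - sigma * sqrt(T) = -0.30439549
exp(-rT) = 0.95504196; exp(-qT) = 0.99203191
C = S_0 * exp(-qT) * N(d1) - K * exp(-rT) * N(d2)
N(d1) = 0.64068295; N(d2) = 0.38041330
C = 50.4700 * 0.99203191 * 0.64068295 - 51.4600 * 0.95504196 * 0.38041330 = 13.3817

Answer: Price = 13.3817


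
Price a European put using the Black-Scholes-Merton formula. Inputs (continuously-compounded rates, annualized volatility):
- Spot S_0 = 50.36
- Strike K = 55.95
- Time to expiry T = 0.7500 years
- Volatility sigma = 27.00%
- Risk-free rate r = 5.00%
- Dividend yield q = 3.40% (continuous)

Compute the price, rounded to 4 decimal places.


Answer: Price = 7.5659

Derivation:
d1 = (ln(S/K) + (r - q + 0.5*sigma^2) * T) / (sigma * sqrt(T)) = -0.28193393
d2 = d1 - sigma * sqrt(T) = -0.51576079
exp(-rT) = 0.96319442; exp(-qT) = 0.97482238
P = K * exp(-rT) * N(-d2) - S_0 * exp(-qT) * N(-d1)
N(-d1) = 0.61100291; N(-d2) = 0.69698925
P = 55.9500 * 0.96319442 * 0.69698925 - 50.3600 * 0.97482238 * 0.61100291 = 7.5659


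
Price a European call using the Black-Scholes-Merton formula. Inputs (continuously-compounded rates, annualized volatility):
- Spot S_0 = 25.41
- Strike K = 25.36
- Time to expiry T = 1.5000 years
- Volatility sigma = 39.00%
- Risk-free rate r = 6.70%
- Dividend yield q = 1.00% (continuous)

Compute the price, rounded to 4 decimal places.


d1 = (ln(S/K) + (r - q + 0.5*sigma^2) * T) / (sigma * sqrt(T)) = 0.42195008
d2 = d1 - sigma * sqrt(T) = -0.05570042
exp(-rT) = 0.90438511; exp(-qT) = 0.98511194
C = S_0 * exp(-qT) * N(d1) - K * exp(-rT) * N(d2)
N(d1) = 0.66346927; N(d2) = 0.47779023
C = 25.4100 * 0.98511194 * 0.66346927 - 25.3600 * 0.90438511 * 0.47779023 = 5.6495

Answer: Price = 5.6495


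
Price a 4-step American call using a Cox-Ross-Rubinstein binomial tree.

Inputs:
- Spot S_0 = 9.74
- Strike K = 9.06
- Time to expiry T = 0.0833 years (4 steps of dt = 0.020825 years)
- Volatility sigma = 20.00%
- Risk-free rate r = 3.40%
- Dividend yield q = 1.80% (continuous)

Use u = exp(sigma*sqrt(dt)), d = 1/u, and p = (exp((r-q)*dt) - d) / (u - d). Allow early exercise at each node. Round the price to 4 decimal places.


dt = T/N = 0.020825
u = exp(sigma*sqrt(dt)) = 1.029282; d = 1/u = 0.971551
p = (exp((r-q)*dt) - d) / (u - d) = 0.498558
Discount per step: exp(-r*dt) = 0.999292
Stock lattice S(k, i) with i counting down-moves:
  k=0: S(0,0) = 9.7400
  k=1: S(1,0) = 10.0252; S(1,1) = 9.4629
  k=2: S(2,0) = 10.3188; S(2,1) = 9.7400; S(2,2) = 9.1937
  k=3: S(3,0) = 10.6209; S(3,1) = 10.0252; S(3,2) = 9.4629; S(3,3) = 8.9321
  k=4: S(4,0) = 10.9319; S(4,1) = 10.3188; S(4,2) = 9.7400; S(4,3) = 9.1937; S(4,4) = 8.6780
Terminal payoffs V(N, i) = max(S_T - K, 0):
  V(4,0) = 1.871932; V(4,1) = 1.258770; V(4,2) = 0.680000; V(4,3) = 0.133692; V(4,4) = 0.000000
Backward induction: V(k, i) = exp(-r*dt) * [p * V(k+1, i) + (1-p) * V(k+1, i+1)]; then take max(V_cont, immediate exercise) for American.
  V(3,0) = exp(-r*dt) * [p*1.871932 + (1-p)*1.258770] = 1.563360; exercise = 1.560927; V(3,0) = max -> 1.563360
  V(3,1) = exp(-r*dt) * [p*1.258770 + (1-p)*0.680000] = 0.967865; exercise = 0.965209; V(3,1) = max -> 0.967865
  V(3,2) = exp(-r*dt) * [p*0.680000 + (1-p)*0.133692] = 0.405771; exercise = 0.402905; V(3,2) = max -> 0.405771
  V(3,3) = exp(-r*dt) * [p*0.133692 + (1-p)*0.000000] = 0.066606; exercise = 0.000000; V(3,3) = max -> 0.066606
  V(2,0) = exp(-r*dt) * [p*1.563360 + (1-p)*0.967865] = 1.263858; exercise = 1.258770; V(2,0) = max -> 1.263858
  V(2,1) = exp(-r*dt) * [p*0.967865 + (1-p)*0.405771] = 0.685521; exercise = 0.680000; V(2,1) = max -> 0.685521
  V(2,2) = exp(-r*dt) * [p*0.405771 + (1-p)*0.066606] = 0.235532; exercise = 0.133692; V(2,2) = max -> 0.235532
  V(1,0) = exp(-r*dt) * [p*1.263858 + (1-p)*0.685521] = 0.973166; exercise = 0.965209; V(1,0) = max -> 0.973166
  V(1,1) = exp(-r*dt) * [p*0.685521 + (1-p)*0.235532] = 0.459552; exercise = 0.402905; V(1,1) = max -> 0.459552
  V(0,0) = exp(-r*dt) * [p*0.973166 + (1-p)*0.459552] = 0.715112; exercise = 0.680000; V(0,0) = max -> 0.715112

Answer: Price = V(0,0) = 0.7151


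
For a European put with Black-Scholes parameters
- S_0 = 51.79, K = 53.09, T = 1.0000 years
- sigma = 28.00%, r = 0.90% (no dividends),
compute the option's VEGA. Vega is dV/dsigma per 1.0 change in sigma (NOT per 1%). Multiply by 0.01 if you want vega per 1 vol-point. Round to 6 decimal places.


Answer: Vega = 20.589143

Derivation:
d1 = 0.0836017637; d2 = -0.1963982363
phi(d1) = 0.3975505589; exp(-qT) = 1.0000000000; exp(-rT) = 0.9910403788
Vega = S * exp(-qT) * phi(d1) * sqrt(T) = 51.7900 * 1.0000000000 * 0.3975505589 * 1.0000000000 = 20.589143


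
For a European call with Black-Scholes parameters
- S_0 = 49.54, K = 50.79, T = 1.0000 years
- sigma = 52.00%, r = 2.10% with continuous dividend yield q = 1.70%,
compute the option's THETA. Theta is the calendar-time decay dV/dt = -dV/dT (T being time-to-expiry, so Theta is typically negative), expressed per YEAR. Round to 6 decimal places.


Answer: Theta = -4.844344

Derivation:
d1 = 0.2197710370; d2 = -0.3002289630
phi(d1) = 0.3894233641; exp(-qT) = 0.9831436846; exp(-rT) = 0.9792189646
Theta = -S*exp(-qT)*phi(d1)*sigma/(2*sqrt(T)) - r*K*exp(-rT)*N(d2) + q*S*exp(-qT)*N(d1)
N(d1) = 0.5869752614; N(d2) = 0.3820012571; sqrt(T) = 1.0000000000
Term 1 = -49.5400 * 0.9831436846 * 0.3894233641 * 0.5200 / (2 * 1.0000000000) = -4.9313786228
Term 2 = -0.0210 * 50.7900 * 0.9792189646 * 0.3820012571 = -0.3989717223
Term 3 = 0.0170 * 49.5400 * 0.9831436846 * 0.5869752614 = 0.4860060945
Theta = -4.9313786228 + (-0.3989717223) + (0.4860060945) = -4.844344


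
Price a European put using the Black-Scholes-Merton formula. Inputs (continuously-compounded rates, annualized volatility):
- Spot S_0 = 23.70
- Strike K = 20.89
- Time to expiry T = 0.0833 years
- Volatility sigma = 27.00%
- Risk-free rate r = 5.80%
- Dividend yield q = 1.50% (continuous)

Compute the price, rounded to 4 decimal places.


Answer: Price = 0.0344

Derivation:
d1 = (ln(S/K) + (r - q + 0.5*sigma^2) * T) / (sigma * sqrt(T)) = 1.70445642
d2 = d1 - sigma * sqrt(T) = 1.62652972
exp(-rT) = 0.99518025; exp(-qT) = 0.99875128
P = K * exp(-rT) * N(-d2) - S_0 * exp(-qT) * N(-d1)
N(-d1) = 0.04414793; N(-d2) = 0.05191851
P = 20.8900 * 0.99518025 * 0.05191851 - 23.7000 * 0.99875128 * 0.04414793 = 0.0344


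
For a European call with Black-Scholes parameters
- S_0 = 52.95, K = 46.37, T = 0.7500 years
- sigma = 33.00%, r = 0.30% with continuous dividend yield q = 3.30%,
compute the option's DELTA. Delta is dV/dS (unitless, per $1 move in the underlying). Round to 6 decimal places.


Answer: Delta = 0.684269

Derivation:
d1 = 0.5284780015; d2 = 0.2426896183
phi(d1) = 0.3469470750; exp(-qT) = 0.9755537700; exp(-rT) = 0.9977525294
N(d1) = 0.7014161942
Delta = exp(-qT) * N(d1) = 0.9755537700 * 0.7014161942 = 0.684269


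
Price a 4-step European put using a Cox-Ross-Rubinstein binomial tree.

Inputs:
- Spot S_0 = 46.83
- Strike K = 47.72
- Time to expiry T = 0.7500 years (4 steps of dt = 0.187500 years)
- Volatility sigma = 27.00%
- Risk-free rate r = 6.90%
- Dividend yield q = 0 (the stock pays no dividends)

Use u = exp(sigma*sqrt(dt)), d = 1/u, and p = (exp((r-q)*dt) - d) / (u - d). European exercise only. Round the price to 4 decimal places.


dt = T/N = 0.187500
u = exp(sigma*sqrt(dt)) = 1.124022; d = 1/u = 0.889662
p = (exp((r-q)*dt) - d) / (u - d) = 0.526367
Discount per step: exp(-r*dt) = 0.987146
Stock lattice S(k, i) with i counting down-moves:
  k=0: S(0,0) = 46.8300
  k=1: S(1,0) = 52.6380; S(1,1) = 41.6629
  k=2: S(2,0) = 59.1662; S(2,1) = 46.8300; S(2,2) = 37.0659
  k=3: S(3,0) = 66.5041; S(3,1) = 52.6380; S(3,2) = 41.6629; S(3,3) = 32.9761
  k=4: S(4,0) = 74.7521; S(4,1) = 59.1662; S(4,2) = 46.8300; S(4,3) = 37.0659; S(4,4) = 29.3376
Terminal payoffs V(N, i) = max(K - S_T, 0):
  V(4,0) = 0.000000; V(4,1) = 0.000000; V(4,2) = 0.890000; V(4,3) = 10.654109; V(4,4) = 18.382390
Backward induction: V(k, i) = exp(-r*dt) * [p * V(k+1, i) + (1-p) * V(k+1, i+1)].
  V(3,0) = exp(-r*dt) * [p*0.000000 + (1-p)*0.000000] = 0.000000
  V(3,1) = exp(-r*dt) * [p*0.000000 + (1-p)*0.890000] = 0.416115
  V(3,2) = exp(-r*dt) * [p*0.890000 + (1-p)*10.654109] = 5.443718
  V(3,3) = exp(-r*dt) * [p*10.654109 + (1-p)*18.382390] = 14.130477
  V(2,0) = exp(-r*dt) * [p*0.000000 + (1-p)*0.416115] = 0.194552
  V(2,1) = exp(-r*dt) * [p*0.416115 + (1-p)*5.443718] = 2.761395
  V(2,2) = exp(-r*dt) * [p*5.443718 + (1-p)*14.130477] = 9.435192
  V(1,0) = exp(-r*dt) * [p*0.194552 + (1-p)*2.761395] = 1.392166
  V(1,1) = exp(-r*dt) * [p*2.761395 + (1-p)*9.435192] = 5.846198
  V(0,0) = exp(-r*dt) * [p*1.392166 + (1-p)*5.846198] = 3.456730

Answer: Price = V(0,0) = 3.4567


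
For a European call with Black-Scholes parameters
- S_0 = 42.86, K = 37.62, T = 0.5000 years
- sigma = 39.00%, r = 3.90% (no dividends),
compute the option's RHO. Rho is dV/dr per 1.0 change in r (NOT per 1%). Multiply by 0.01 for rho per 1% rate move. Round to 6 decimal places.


Answer: Rho = 12.129026

Derivation:
d1 = 0.6814629778; d2 = 0.4056913332
phi(d1) = 0.3162777713; exp(-qT) = 1.0000000000; exp(-rT) = 0.9806888952
N(d2) = 0.6575152944
Rho = K*T*exp(-rT)*N(d2) = 37.6200 * 0.5000 * 0.9806888952 * 0.6575152944 = 12.129026


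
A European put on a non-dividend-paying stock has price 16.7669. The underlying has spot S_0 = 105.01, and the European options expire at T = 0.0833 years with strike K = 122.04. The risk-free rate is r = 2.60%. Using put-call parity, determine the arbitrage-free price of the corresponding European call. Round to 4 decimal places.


Answer: Call price = 0.0009

Derivation:
Put-call parity: C - P = S_0 * exp(-qT) - K * exp(-rT).
S_0 * exp(-qT) = 105.0100 * 1.00000000 = 105.01000000
K * exp(-rT) = 122.0400 * 0.99783654 = 121.77597179
C = P + S*exp(-qT) - K*exp(-rT)
C = 16.7669 + 105.01000000 - 121.77597179 = 0.0009


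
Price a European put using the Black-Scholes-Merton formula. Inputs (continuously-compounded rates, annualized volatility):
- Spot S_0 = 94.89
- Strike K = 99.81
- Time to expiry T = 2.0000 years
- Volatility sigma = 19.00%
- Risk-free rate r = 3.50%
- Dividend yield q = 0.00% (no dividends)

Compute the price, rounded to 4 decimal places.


Answer: Price = 9.1559

Derivation:
d1 = (ln(S/K) + (r - q + 0.5*sigma^2) * T) / (sigma * sqrt(T)) = 0.20673550
d2 = d1 - sigma * sqrt(T) = -0.06196508
exp(-rT) = 0.93239382; exp(-qT) = 1.00000000
P = K * exp(-rT) * N(-d2) - S_0 * exp(-qT) * N(-d1)
N(-d1) = 0.41810822; N(-d2) = 0.52470468
P = 99.8100 * 0.93239382 * 0.52470468 - 94.8900 * 1.00000000 * 0.41810822 = 9.1559


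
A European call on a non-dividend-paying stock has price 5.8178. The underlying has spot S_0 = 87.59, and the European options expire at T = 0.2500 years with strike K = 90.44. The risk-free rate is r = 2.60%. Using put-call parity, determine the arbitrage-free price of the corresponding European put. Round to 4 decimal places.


Answer: Put price = 8.0818

Derivation:
Put-call parity: C - P = S_0 * exp(-qT) - K * exp(-rT).
S_0 * exp(-qT) = 87.5900 * 1.00000000 = 87.59000000
K * exp(-rT) = 90.4400 * 0.99352108 = 89.85404641
P = C - S*exp(-qT) + K*exp(-rT)
P = 5.8178 - 87.59000000 + 89.85404641 = 8.0818


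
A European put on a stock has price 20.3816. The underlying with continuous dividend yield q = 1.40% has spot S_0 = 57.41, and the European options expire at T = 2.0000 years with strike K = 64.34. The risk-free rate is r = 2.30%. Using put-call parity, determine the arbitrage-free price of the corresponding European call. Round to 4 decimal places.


Answer: Call price = 14.7590

Derivation:
Put-call parity: C - P = S_0 * exp(-qT) - K * exp(-rT).
S_0 * exp(-qT) = 57.4100 * 0.97238837 = 55.82481614
K * exp(-rT) = 64.3400 * 0.95504196 = 61.44739985
C = P + S*exp(-qT) - K*exp(-rT)
C = 20.3816 + 55.82481614 - 61.44739985 = 14.7590


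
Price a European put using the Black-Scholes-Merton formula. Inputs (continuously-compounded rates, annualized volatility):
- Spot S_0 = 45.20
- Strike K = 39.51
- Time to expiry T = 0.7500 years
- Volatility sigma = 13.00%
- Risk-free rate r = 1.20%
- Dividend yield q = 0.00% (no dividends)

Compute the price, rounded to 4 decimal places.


Answer: Price = 0.2271

Derivation:
d1 = (ln(S/K) + (r - q + 0.5*sigma^2) * T) / (sigma * sqrt(T)) = 1.33128785
d2 = d1 - sigma * sqrt(T) = 1.21870454
exp(-rT) = 0.99104038; exp(-qT) = 1.00000000
P = K * exp(-rT) * N(-d2) - S_0 * exp(-qT) * N(-d1)
N(-d1) = 0.09154716; N(-d2) = 0.11147818
P = 39.5100 * 0.99104038 * 0.11147818 - 45.2000 * 1.00000000 * 0.09154716 = 0.2271


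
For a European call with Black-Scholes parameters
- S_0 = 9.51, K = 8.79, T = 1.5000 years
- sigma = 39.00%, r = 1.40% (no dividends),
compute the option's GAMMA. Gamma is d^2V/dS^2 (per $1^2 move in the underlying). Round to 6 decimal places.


Answer: Gamma = 0.079453

Derivation:
d1 = 0.4476163323; d2 = -0.0300341675
phi(d1) = 0.3609128640; exp(-qT) = 1.0000000000; exp(-rT) = 0.9792189646
Gamma = exp(-qT) * phi(d1) / (S * sigma * sqrt(T)) = 1.0000000000 * 0.3609128640 / (9.5100 * 0.3900 * 1.2247448714) = 0.079453


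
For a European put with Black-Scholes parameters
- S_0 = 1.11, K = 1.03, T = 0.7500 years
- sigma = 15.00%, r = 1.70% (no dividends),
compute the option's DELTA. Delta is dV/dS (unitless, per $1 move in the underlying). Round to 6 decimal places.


Answer: Delta = -0.229977

Derivation:
d1 = 0.7389214578; d2 = 0.6090176473
phi(d1) = 0.3036313452; exp(-qT) = 1.0000000000; exp(-rT) = 0.9873309369
N(-d1) = 0.2299773459
Delta = -exp(-qT) * N(-d1) = -1.0000000000 * 0.2299773459 = -0.229977


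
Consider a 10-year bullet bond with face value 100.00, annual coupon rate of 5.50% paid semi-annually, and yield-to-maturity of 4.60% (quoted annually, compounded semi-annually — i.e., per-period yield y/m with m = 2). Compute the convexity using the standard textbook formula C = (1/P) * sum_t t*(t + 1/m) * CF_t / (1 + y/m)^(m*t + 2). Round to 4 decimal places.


Answer: Convexity = 72.8285

Derivation:
Coupon per period c = face * coupon_rate / m = 2.750000
Periods per year m = 2; per-period yield y/m = 0.023000
Number of cashflows N = 20
Cashflows (t years, CF_t, discount factor 1/(1+y/m)^(m*t), PV):
  t = 0.5000: CF_t = 2.750000, DF = 0.977517, PV = 2.688172
  t = 1.0000: CF_t = 2.750000, DF = 0.955540, PV = 2.627734
  t = 1.5000: CF_t = 2.750000, DF = 0.934056, PV = 2.568655
  t = 2.0000: CF_t = 2.750000, DF = 0.913056, PV = 2.510904
  t = 2.5000: CF_t = 2.750000, DF = 0.892528, PV = 2.454452
  t = 3.0000: CF_t = 2.750000, DF = 0.872461, PV = 2.399269
  t = 3.5000: CF_t = 2.750000, DF = 0.852846, PV = 2.345326
  t = 4.0000: CF_t = 2.750000, DF = 0.833671, PV = 2.292596
  t = 4.5000: CF_t = 2.750000, DF = 0.814928, PV = 2.241052
  t = 5.0000: CF_t = 2.750000, DF = 0.796606, PV = 2.190667
  t = 5.5000: CF_t = 2.750000, DF = 0.778696, PV = 2.141414
  t = 6.0000: CF_t = 2.750000, DF = 0.761189, PV = 2.093269
  t = 6.5000: CF_t = 2.750000, DF = 0.744075, PV = 2.046206
  t = 7.0000: CF_t = 2.750000, DF = 0.727346, PV = 2.000202
  t = 7.5000: CF_t = 2.750000, DF = 0.710993, PV = 1.955232
  t = 8.0000: CF_t = 2.750000, DF = 0.695008, PV = 1.911272
  t = 8.5000: CF_t = 2.750000, DF = 0.679382, PV = 1.868301
  t = 9.0000: CF_t = 2.750000, DF = 0.664108, PV = 1.826297
  t = 9.5000: CF_t = 2.750000, DF = 0.649177, PV = 1.785236
  t = 10.0000: CF_t = 102.750000, DF = 0.634581, PV = 65.203237
Price P = sum_t PV_t = 107.149495
Convexity numerator sum_t t*(t + 1/m) * CF_t / (1+y/m)^(m*t + 2):
  t = 0.5000: term = 1.284328
  t = 1.0000: term = 3.766356
  t = 1.5000: term = 7.363356
  t = 2.0000: term = 11.996344
  t = 2.5000: term = 17.589947
  t = 3.0000: term = 24.072263
  t = 3.5000: term = 31.374732
  t = 4.0000: term = 39.432005
  t = 4.5000: term = 48.181824
  t = 5.0000: term = 57.564904
  t = 5.5000: term = 67.524814
  t = 6.0000: term = 78.007872
  t = 6.5000: term = 88.963034
  t = 7.0000: term = 100.341793
  t = 7.5000: term = 112.098079
  t = 8.0000: term = 124.188162
  t = 8.5000: term = 136.570559
  t = 9.0000: term = 149.205947
  t = 9.5000: term = 162.057073
  t = 10.0000: term = 6541.949510
Convexity = (1/P) * sum = 7803.532902 / 107.149495 = 72.828462


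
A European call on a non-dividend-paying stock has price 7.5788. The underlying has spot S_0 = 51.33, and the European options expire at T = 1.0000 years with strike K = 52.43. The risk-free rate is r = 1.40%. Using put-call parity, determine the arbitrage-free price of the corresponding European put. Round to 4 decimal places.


Answer: Put price = 7.9499

Derivation:
Put-call parity: C - P = S_0 * exp(-qT) - K * exp(-rT).
S_0 * exp(-qT) = 51.3300 * 1.00000000 = 51.33000000
K * exp(-rT) = 52.4300 * 0.98609754 = 51.70109425
P = C - S*exp(-qT) + K*exp(-rT)
P = 7.5788 - 51.33000000 + 51.70109425 = 7.9499


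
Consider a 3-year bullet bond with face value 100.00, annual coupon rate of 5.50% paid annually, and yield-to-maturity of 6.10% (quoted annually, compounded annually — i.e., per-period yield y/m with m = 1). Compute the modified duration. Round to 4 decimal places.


Coupon per period c = face * coupon_rate / m = 5.500000
Periods per year m = 1; per-period yield y/m = 0.061000
Number of cashflows N = 3
Cashflows (t years, CF_t, discount factor 1/(1+y/m)^(m*t), PV):
  t = 1.0000: CF_t = 5.500000, DF = 0.942507, PV = 5.183789
  t = 2.0000: CF_t = 5.500000, DF = 0.888320, PV = 4.885758
  t = 3.0000: CF_t = 105.500000, DF = 0.837247, PV = 88.329609
Price P = sum_t PV_t = 98.399156
First compute Macaulay numerator sum_t t * PV_t:
  t * PV_t at t = 1.0000: 5.183789
  t * PV_t at t = 2.0000: 9.771515
  t * PV_t at t = 3.0000: 264.988827
Macaulay duration D = 279.944131 / 98.399156 = 2.844985
Modified duration = D / (1 + y/m) = 2.844985 / (1 + 0.061000) = 2.681419

Answer: Modified duration = 2.6814


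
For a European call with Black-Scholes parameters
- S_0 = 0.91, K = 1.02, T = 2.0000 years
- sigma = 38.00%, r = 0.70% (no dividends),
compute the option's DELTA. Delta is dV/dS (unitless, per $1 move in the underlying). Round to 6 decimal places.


Answer: Delta = 0.532839

Derivation:
d1 = 0.0824090029; d2 = -0.4549921508
phi(d1) = 0.3975899206; exp(-qT) = 1.0000000000; exp(-rT) = 0.9860975443
N(d1) = 0.5328392614
Delta = exp(-qT) * N(d1) = 1.0000000000 * 0.5328392614 = 0.532839


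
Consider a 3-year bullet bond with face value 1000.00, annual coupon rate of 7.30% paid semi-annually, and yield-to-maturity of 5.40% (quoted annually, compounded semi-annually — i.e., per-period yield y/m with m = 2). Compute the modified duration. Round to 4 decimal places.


Coupon per period c = face * coupon_rate / m = 36.500000
Periods per year m = 2; per-period yield y/m = 0.027000
Number of cashflows N = 6
Cashflows (t years, CF_t, discount factor 1/(1+y/m)^(m*t), PV):
  t = 0.5000: CF_t = 36.500000, DF = 0.973710, PV = 35.540409
  t = 1.0000: CF_t = 36.500000, DF = 0.948111, PV = 34.606046
  t = 1.5000: CF_t = 36.500000, DF = 0.923185, PV = 33.696247
  t = 2.0000: CF_t = 36.500000, DF = 0.898914, PV = 32.810367
  t = 2.5000: CF_t = 36.500000, DF = 0.875282, PV = 31.947777
  t = 3.0000: CF_t = 1036.500000, DF = 0.852270, PV = 883.378134
Price P = sum_t PV_t = 1051.978980
First compute Macaulay numerator sum_t t * PV_t:
  t * PV_t at t = 0.5000: 17.770204
  t * PV_t at t = 1.0000: 34.606046
  t * PV_t at t = 1.5000: 50.544371
  t * PV_t at t = 2.0000: 65.620734
  t * PV_t at t = 2.5000: 79.869443
  t * PV_t at t = 3.0000: 2650.134401
Macaulay duration D = 2898.545198 / 1051.978980 = 2.755326
Modified duration = D / (1 + y/m) = 2.755326 / (1 + 0.027000) = 2.682888

Answer: Modified duration = 2.6829


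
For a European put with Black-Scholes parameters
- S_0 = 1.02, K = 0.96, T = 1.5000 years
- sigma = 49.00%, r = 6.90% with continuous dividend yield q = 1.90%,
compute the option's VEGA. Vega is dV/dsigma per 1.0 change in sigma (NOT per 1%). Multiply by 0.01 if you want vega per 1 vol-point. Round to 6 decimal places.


d1 = 0.5260564527; d2 = -0.0740685343
phi(d1) = 0.3473903411; exp(-qT) = 0.9719022941; exp(-rT) = 0.9016760227
Vega = S * exp(-qT) * phi(d1) * sqrt(T) = 1.0200 * 0.9719022941 * 0.3473903411 * 1.2247448714 = 0.421780

Answer: Vega = 0.421780


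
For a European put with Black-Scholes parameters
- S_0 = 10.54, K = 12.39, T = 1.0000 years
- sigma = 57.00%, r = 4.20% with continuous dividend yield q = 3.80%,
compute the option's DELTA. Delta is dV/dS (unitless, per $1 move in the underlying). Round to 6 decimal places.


Answer: Delta = -0.478164

Derivation:
d1 = 0.0083120131; d2 = -0.5616879869
phi(d1) = 0.3989284993; exp(-qT) = 0.9627129409; exp(-rT) = 0.9588697806
N(-d1) = 0.4966840247
Delta = -exp(-qT) * N(-d1) = -0.9627129409 * 0.4966840247 = -0.478164


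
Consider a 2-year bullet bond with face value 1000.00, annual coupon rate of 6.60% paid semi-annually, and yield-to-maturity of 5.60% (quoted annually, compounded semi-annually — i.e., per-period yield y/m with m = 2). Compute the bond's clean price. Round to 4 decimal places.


Coupon per period c = face * coupon_rate / m = 33.000000
Periods per year m = 2; per-period yield y/m = 0.028000
Number of cashflows N = 4
Cashflows (t years, CF_t, discount factor 1/(1+y/m)^(m*t), PV):
  t = 0.5000: CF_t = 33.000000, DF = 0.972763, PV = 32.101167
  t = 1.0000: CF_t = 33.000000, DF = 0.946267, PV = 31.226816
  t = 1.5000: CF_t = 33.000000, DF = 0.920493, PV = 30.376281
  t = 2.0000: CF_t = 1033.000000, DF = 0.895422, PV = 924.970459
Price P = sum_t PV_t = 1018.674724

Answer: Price = 1018.6747


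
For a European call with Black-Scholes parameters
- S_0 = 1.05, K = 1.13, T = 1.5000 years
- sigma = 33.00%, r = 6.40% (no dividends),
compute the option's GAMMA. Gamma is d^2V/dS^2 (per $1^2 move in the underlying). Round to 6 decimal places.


Answer: Gamma = 0.909315

Derivation:
d1 = 0.2579325848; d2 = -0.1462332227
phi(d1) = 0.3858899158; exp(-qT) = 1.0000000000; exp(-rT) = 0.9084640161
Gamma = exp(-qT) * phi(d1) / (S * sigma * sqrt(T)) = 1.0000000000 * 0.3858899158 / (1.0500 * 0.3300 * 1.2247448714) = 0.909315


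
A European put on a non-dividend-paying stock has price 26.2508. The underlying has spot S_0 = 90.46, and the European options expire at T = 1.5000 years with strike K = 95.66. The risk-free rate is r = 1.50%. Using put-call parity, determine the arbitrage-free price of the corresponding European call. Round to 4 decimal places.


Put-call parity: C - P = S_0 * exp(-qT) - K * exp(-rT).
S_0 * exp(-qT) = 90.4600 * 1.00000000 = 90.46000000
K * exp(-rT) = 95.6600 * 0.97775124 = 93.53168335
C = P + S*exp(-qT) - K*exp(-rT)
C = 26.2508 + 90.46000000 - 93.53168335 = 23.1791

Answer: Call price = 23.1791


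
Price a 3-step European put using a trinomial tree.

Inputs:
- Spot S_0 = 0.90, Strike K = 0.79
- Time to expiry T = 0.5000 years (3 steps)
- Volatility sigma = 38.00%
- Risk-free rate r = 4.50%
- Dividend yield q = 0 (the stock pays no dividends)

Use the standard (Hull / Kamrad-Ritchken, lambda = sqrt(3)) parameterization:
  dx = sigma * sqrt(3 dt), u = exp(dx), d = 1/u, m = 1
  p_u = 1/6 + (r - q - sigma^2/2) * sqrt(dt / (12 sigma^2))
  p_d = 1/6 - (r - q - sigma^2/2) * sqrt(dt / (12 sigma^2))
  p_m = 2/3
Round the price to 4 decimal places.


Answer: Price = V(0,0) = 0.0426

Derivation:
dt = T/N = 0.166667; dx = sigma*sqrt(3*dt) = 0.268701
u = exp(dx) = 1.308263; d = 1/u = 0.764372
p_u = 0.158231, p_m = 0.666667, p_d = 0.175102
Discount per step: exp(-r*dt) = 0.992528
Stock lattice S(k, j) with j the centered position index:
  k=0: S(0,+0) = 0.9000
  k=1: S(1,-1) = 0.6879; S(1,+0) = 0.9000; S(1,+1) = 1.1774
  k=2: S(2,-2) = 0.5258; S(2,-1) = 0.6879; S(2,+0) = 0.9000; S(2,+1) = 1.1774; S(2,+2) = 1.5404
  k=3: S(3,-3) = 0.4019; S(3,-2) = 0.5258; S(3,-1) = 0.6879; S(3,+0) = 0.9000; S(3,+1) = 1.1774; S(3,+2) = 1.5404; S(3,+3) = 2.0152
Terminal payoffs V(N, j) = max(K - S_T, 0):
  V(3,-3) = 0.388064; V(3,-2) = 0.264162; V(3,-1) = 0.102065; V(3,+0) = 0.000000; V(3,+1) = 0.000000; V(3,+2) = 0.000000; V(3,+3) = 0.000000
Backward induction: V(k, j) = exp(-r*dt) * [p_u * V(k+1, j+1) + p_m * V(k+1, j) + p_d * V(k+1, j-1)]
  V(2,-2) = exp(-r*dt) * [p_u*0.102065 + p_m*0.264162 + p_d*0.388064] = 0.258264
  V(2,-1) = exp(-r*dt) * [p_u*0.000000 + p_m*0.102065 + p_d*0.264162] = 0.113445
  V(2,+0) = exp(-r*dt) * [p_u*0.000000 + p_m*0.000000 + p_d*0.102065] = 0.017738
  V(2,+1) = exp(-r*dt) * [p_u*0.000000 + p_m*0.000000 + p_d*0.000000] = 0.000000
  V(2,+2) = exp(-r*dt) * [p_u*0.000000 + p_m*0.000000 + p_d*0.000000] = 0.000000
  V(1,-1) = exp(-r*dt) * [p_u*0.017738 + p_m*0.113445 + p_d*0.258264] = 0.122735
  V(1,+0) = exp(-r*dt) * [p_u*0.000000 + p_m*0.017738 + p_d*0.113445] = 0.031453
  V(1,+1) = exp(-r*dt) * [p_u*0.000000 + p_m*0.000000 + p_d*0.017738] = 0.003083
  V(0,+0) = exp(-r*dt) * [p_u*0.003083 + p_m*0.031453 + p_d*0.122735] = 0.042627


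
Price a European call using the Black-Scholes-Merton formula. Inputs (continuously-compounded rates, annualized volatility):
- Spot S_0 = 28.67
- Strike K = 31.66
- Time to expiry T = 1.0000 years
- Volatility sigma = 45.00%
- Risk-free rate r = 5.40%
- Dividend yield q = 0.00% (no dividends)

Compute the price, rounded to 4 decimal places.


d1 = (ln(S/K) + (r - q + 0.5*sigma^2) * T) / (sigma * sqrt(T)) = 0.12454939
d2 = d1 - sigma * sqrt(T) = -0.32545061
exp(-rT) = 0.94743211; exp(-qT) = 1.00000000
C = S_0 * exp(-qT) * N(d1) - K * exp(-rT) * N(d2)
N(d1) = 0.54955985; N(d2) = 0.37242003
C = 28.6700 * 1.00000000 * 0.54955985 - 31.6600 * 0.94743211 * 0.37242003 = 4.5849

Answer: Price = 4.5849


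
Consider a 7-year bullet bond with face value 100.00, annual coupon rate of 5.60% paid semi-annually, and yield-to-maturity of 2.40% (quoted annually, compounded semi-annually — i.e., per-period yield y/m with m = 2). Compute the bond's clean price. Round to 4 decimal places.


Answer: Price = 120.5067

Derivation:
Coupon per period c = face * coupon_rate / m = 2.800000
Periods per year m = 2; per-period yield y/m = 0.012000
Number of cashflows N = 14
Cashflows (t years, CF_t, discount factor 1/(1+y/m)^(m*t), PV):
  t = 0.5000: CF_t = 2.800000, DF = 0.988142, PV = 2.766798
  t = 1.0000: CF_t = 2.800000, DF = 0.976425, PV = 2.733991
  t = 1.5000: CF_t = 2.800000, DF = 0.964847, PV = 2.701572
  t = 2.0000: CF_t = 2.800000, DF = 0.953406, PV = 2.669537
  t = 2.5000: CF_t = 2.800000, DF = 0.942101, PV = 2.637883
  t = 3.0000: CF_t = 2.800000, DF = 0.930930, PV = 2.606603
  t = 3.5000: CF_t = 2.800000, DF = 0.919891, PV = 2.575695
  t = 4.0000: CF_t = 2.800000, DF = 0.908983, PV = 2.545153
  t = 4.5000: CF_t = 2.800000, DF = 0.898205, PV = 2.514974
  t = 5.0000: CF_t = 2.800000, DF = 0.887554, PV = 2.485152
  t = 5.5000: CF_t = 2.800000, DF = 0.877030, PV = 2.455684
  t = 6.0000: CF_t = 2.800000, DF = 0.866630, PV = 2.426565
  t = 6.5000: CF_t = 2.800000, DF = 0.856354, PV = 2.397791
  t = 7.0000: CF_t = 102.800000, DF = 0.846200, PV = 86.989321
Price P = sum_t PV_t = 120.506718


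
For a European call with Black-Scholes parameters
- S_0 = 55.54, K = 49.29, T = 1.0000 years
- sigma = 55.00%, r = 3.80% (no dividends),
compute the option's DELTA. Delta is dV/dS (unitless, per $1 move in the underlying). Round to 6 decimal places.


d1 = 0.5611495657; d2 = 0.0111495657
phi(d1) = 0.3408260835; exp(-qT) = 1.0000000000; exp(-rT) = 0.9627129409
N(d1) = 0.7126522095
Delta = exp(-qT) * N(d1) = 1.0000000000 * 0.7126522095 = 0.712652

Answer: Delta = 0.712652


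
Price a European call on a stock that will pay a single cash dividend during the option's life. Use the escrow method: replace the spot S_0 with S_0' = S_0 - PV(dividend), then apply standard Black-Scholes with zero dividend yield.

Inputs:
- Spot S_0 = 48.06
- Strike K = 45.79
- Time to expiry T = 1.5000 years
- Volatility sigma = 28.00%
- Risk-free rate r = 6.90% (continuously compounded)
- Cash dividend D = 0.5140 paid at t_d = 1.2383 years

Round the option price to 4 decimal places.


Answer: Price = 9.7055

Derivation:
PV(D) = D * exp(-r * t_d) = 0.5140 * 0.91810575 = 0.47190635
S_0' = S_0 - PV(D) = 48.0600 - 0.47190635 = 47.58809365
d1 = (ln(S_0'/K) + (r + sigma^2/2)*T) / (sigma*sqrt(T)) = 0.58559388
d2 = d1 - sigma*sqrt(T) = 0.24266532
exp(-rT) = 0.90167602
N(d1) = 0.72092577; N(d2) = 0.59586766
C = S_0' * N(d1) - K * exp(-rT) * N(d2) = 47.58809365 * 0.72092577 - 45.7900 * 0.90167602 * 0.59586766 = 9.7055


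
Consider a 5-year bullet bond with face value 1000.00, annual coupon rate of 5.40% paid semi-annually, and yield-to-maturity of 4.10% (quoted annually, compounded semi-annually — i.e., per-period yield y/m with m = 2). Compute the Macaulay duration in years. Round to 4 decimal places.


Coupon per period c = face * coupon_rate / m = 27.000000
Periods per year m = 2; per-period yield y/m = 0.020500
Number of cashflows N = 10
Cashflows (t years, CF_t, discount factor 1/(1+y/m)^(m*t), PV):
  t = 0.5000: CF_t = 27.000000, DF = 0.979912, PV = 26.457619
  t = 1.0000: CF_t = 27.000000, DF = 0.960227, PV = 25.926133
  t = 1.5000: CF_t = 27.000000, DF = 0.940938, PV = 25.405324
  t = 2.0000: CF_t = 27.000000, DF = 0.922036, PV = 24.894977
  t = 2.5000: CF_t = 27.000000, DF = 0.903514, PV = 24.394882
  t = 3.0000: CF_t = 27.000000, DF = 0.885364, PV = 23.904833
  t = 3.5000: CF_t = 27.000000, DF = 0.867579, PV = 23.424628
  t = 4.0000: CF_t = 27.000000, DF = 0.850151, PV = 22.954069
  t = 4.5000: CF_t = 27.000000, DF = 0.833073, PV = 22.492964
  t = 5.0000: CF_t = 1027.000000, DF = 0.816338, PV = 838.378926
Price P = sum_t PV_t = 1058.234354
Macaulay numerator sum_t t * PV_t:
  t * PV_t at t = 0.5000: 13.228809
  t * PV_t at t = 1.0000: 25.926133
  t * PV_t at t = 1.5000: 38.107986
  t * PV_t at t = 2.0000: 49.789954
  t * PV_t at t = 2.5000: 60.987205
  t * PV_t at t = 3.0000: 71.714498
  t * PV_t at t = 3.5000: 81.986198
  t * PV_t at t = 4.0000: 91.816278
  t * PV_t at t = 4.5000: 101.218337
  t * PV_t at t = 5.0000: 4191.894630
Macaulay duration D = (sum_t t * PV_t) / P = 4726.670027 / 1058.234354 = 4.466563

Answer: Macaulay duration = 4.4666 years


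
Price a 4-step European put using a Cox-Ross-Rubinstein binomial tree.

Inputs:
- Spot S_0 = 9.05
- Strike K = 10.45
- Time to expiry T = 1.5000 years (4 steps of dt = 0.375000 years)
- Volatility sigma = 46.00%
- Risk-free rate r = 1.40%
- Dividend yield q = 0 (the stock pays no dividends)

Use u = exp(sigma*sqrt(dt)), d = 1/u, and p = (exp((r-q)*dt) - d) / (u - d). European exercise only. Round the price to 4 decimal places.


Answer: Price = V(0,0) = 2.8339

Derivation:
dt = T/N = 0.375000
u = exp(sigma*sqrt(dt)) = 1.325370; d = 1/u = 0.754507
p = (exp((r-q)*dt) - d) / (u - d) = 0.439260
Discount per step: exp(-r*dt) = 0.994764
Stock lattice S(k, i) with i counting down-moves:
  k=0: S(0,0) = 9.0500
  k=1: S(1,0) = 11.9946; S(1,1) = 6.8283
  k=2: S(2,0) = 15.8973; S(2,1) = 9.0500; S(2,2) = 5.1520
  k=3: S(3,0) = 21.0698; S(3,1) = 11.9946; S(3,2) = 6.8283; S(3,3) = 3.8872
  k=4: S(4,0) = 27.9252; S(4,1) = 15.8973; S(4,2) = 9.0500; S(4,3) = 5.1520; S(4,4) = 2.9329
Terminal payoffs V(N, i) = max(K - S_T, 0):
  V(4,0) = 0.000000; V(4,1) = 0.000000; V(4,2) = 1.400000; V(4,3) = 5.298015; V(4,4) = 7.517077
Backward induction: V(k, i) = exp(-r*dt) * [p * V(k+1, i) + (1-p) * V(k+1, i+1)].
  V(3,0) = exp(-r*dt) * [p*0.000000 + (1-p)*0.000000] = 0.000000
  V(3,1) = exp(-r*dt) * [p*0.000000 + (1-p)*1.400000] = 0.780925
  V(3,2) = exp(-r*dt) * [p*1.400000 + (1-p)*5.298015] = 3.566997
  V(3,3) = exp(-r*dt) * [p*5.298015 + (1-p)*7.517077] = 6.508075
  V(2,0) = exp(-r*dt) * [p*0.000000 + (1-p)*0.780925] = 0.435603
  V(2,1) = exp(-r*dt) * [p*0.780925 + (1-p)*3.566997] = 2.330918
  V(2,2) = exp(-r*dt) * [p*3.566997 + (1-p)*6.508075] = 5.188864
  V(1,0) = exp(-r*dt) * [p*0.435603 + (1-p)*2.330918] = 1.490536
  V(1,1) = exp(-r*dt) * [p*2.330918 + (1-p)*5.188864] = 3.912886
  V(0,0) = exp(-r*dt) * [p*1.490536 + (1-p)*3.912886] = 2.833927
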